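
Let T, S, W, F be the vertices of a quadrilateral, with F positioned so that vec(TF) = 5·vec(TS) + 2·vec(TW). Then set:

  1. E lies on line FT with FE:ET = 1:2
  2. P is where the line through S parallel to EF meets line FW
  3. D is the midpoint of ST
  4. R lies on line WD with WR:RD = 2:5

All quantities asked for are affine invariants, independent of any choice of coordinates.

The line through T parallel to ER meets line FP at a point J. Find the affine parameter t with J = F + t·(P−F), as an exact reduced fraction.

Work in coordinates with T = (0, 0), S = (1, 0), W = (0, 1), F = (5, 2).
1. E lies on line FT with FE:ET = 1:2 ⇒ E = (10/3, 4/3)
2. P is where the line through S parallel to EF meets line FW ⇒ P = (7, 12/5)
3. D is the midpoint of ST ⇒ D = (1/2, 0)
4. R lies on line WD with WR:RD = 2:5 ⇒ R = (1/7, 5/7)
through T parallel to ER: direction (-67/21, -13/21); meets FP at J = (-335/2, -65/2)
J = F + t·(P−F) with t = -345/4

t = -345/4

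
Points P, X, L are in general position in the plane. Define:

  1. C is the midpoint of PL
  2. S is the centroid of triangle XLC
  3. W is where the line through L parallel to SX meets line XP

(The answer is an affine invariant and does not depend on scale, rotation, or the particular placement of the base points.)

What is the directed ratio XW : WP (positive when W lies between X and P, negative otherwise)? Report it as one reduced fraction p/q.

Choose coordinates P = (0, 0), X = (1, 0), L = (0, 1).
1. C is the midpoint of PL ⇒ C = (0, 1/2)
2. S is the centroid of triangle XLC ⇒ S = (1/3, 1/2)
3. W is where the line through L parallel to SX meets line XP ⇒ W = (4/3, 0)
W = X + t·(P−X) with t = -1/3, so XW:WP = t:(1−t) = -1/3:4/3

XW:WP = -1/4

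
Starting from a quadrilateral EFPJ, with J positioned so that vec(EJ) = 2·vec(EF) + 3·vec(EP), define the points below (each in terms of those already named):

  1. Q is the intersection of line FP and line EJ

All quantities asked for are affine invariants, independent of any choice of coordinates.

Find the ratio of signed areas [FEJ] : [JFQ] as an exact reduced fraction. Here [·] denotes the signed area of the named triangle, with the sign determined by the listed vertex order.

[FEJ]:[JFQ] = 5/4

Work in coordinates with E = (0, 0), F = (1, 0), P = (0, 1), J = (2, 3).
1. Q is the intersection of line FP and line EJ ⇒ Q = (2/5, 3/5)
2·[FEJ] = -3, 2·[JFQ] = -12/5
[FEJ]:[JFQ] = -3:-12/5 = 5/4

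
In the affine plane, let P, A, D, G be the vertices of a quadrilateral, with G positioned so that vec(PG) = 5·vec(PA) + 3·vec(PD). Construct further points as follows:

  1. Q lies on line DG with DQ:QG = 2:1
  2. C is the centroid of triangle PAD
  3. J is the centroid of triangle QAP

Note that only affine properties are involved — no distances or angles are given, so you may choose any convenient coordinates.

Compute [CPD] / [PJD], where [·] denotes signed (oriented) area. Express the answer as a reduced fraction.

[CPD]:[PJD] = -3/13

Set P = (0, 0), A = (1, 0), D = (0, 1), G = (5, 3); any affine frame gives the same invariant.
1. Q lies on line DG with DQ:QG = 2:1 ⇒ Q = (10/3, 7/3)
2. C is the centroid of triangle PAD ⇒ C = (1/3, 1/3)
3. J is the centroid of triangle QAP ⇒ J = (13/9, 7/9)
2·[CPD] = -1/3, 2·[PJD] = 13/9
[CPD]:[PJD] = -1/3:13/9 = -3/13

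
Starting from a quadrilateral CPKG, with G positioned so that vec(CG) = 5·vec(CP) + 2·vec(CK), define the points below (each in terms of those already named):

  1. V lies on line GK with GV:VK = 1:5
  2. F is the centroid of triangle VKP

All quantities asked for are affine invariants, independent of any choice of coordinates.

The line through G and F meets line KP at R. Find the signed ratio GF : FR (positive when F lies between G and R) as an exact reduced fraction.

Work in coordinates with C = (0, 0), P = (1, 0), K = (0, 1), G = (5, 2).
1. V lies on line GK with GV:VK = 1:5 ⇒ V = (25/6, 11/6)
2. F is the centroid of triangle VKP ⇒ F = (31/18, 17/18)
line GF meets KP at R = (6/13, 7/13)
F = G + t·(R−G) with t = 13/18, so GF:FR = 13/18:5/18

GF:FR = 13/5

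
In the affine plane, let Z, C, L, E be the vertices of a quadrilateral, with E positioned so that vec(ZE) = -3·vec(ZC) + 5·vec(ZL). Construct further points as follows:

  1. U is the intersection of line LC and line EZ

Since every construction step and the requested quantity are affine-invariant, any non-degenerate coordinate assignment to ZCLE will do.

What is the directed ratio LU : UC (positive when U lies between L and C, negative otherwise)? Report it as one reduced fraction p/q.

Assign Z = (0, 0), C = (1, 0), L = (0, 1), E = (-3, 5) — the answer is frame-independent, so this choice is without loss of generality.
1. U is the intersection of line LC and line EZ ⇒ U = (-3/2, 5/2)
U = L + t·(C−L) with t = -3/2, so LU:UC = t:(1−t) = -3/2:5/2

LU:UC = -3/5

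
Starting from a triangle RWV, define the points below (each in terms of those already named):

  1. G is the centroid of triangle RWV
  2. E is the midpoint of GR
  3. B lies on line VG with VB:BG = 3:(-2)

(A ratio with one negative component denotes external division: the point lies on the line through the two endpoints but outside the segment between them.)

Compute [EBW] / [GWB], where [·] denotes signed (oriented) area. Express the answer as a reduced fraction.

Set R = (0, 0), W = (1, 0), V = (0, 1); any affine frame gives the same invariant.
1. G is the centroid of triangle RWV ⇒ G = (1/3, 1/3)
2. E is the midpoint of GR ⇒ E = (1/6, 1/6)
3. B lies on line VG with VB:BG = 3:(-2) ⇒ B = (1, -1)
2·[EBW] = 5/6, 2·[GWB] = -2/3
[EBW]:[GWB] = 5/6:-2/3 = -5/4

[EBW]:[GWB] = -5/4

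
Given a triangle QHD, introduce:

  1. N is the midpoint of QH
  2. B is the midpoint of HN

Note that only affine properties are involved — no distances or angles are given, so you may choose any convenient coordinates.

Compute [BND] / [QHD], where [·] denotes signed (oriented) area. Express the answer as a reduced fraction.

Assign Q = (0, 0), H = (1, 0), D = (0, 1) — the answer is frame-independent, so this choice is without loss of generality.
1. N is the midpoint of QH ⇒ N = (1/2, 0)
2. B is the midpoint of HN ⇒ B = (3/4, 0)
2·[BND] = -1/4, 2·[QHD] = 1
[BND]:[QHD] = -1/4:1 = -1/4

[BND]:[QHD] = -1/4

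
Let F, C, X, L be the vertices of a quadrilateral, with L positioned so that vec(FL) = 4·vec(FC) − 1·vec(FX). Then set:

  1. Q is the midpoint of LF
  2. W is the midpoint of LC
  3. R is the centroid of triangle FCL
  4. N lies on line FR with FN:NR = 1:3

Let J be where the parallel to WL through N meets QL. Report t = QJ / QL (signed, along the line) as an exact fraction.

t = -2/3

Set F = (0, 0), C = (1, 0), X = (0, 1), L = (4, -1); any affine frame gives the same invariant.
1. Q is the midpoint of LF ⇒ Q = (2, -1/2)
2. W is the midpoint of LC ⇒ W = (5/2, -1/2)
3. R is the centroid of triangle FCL ⇒ R = (5/3, -1/3)
4. N lies on line FR with FN:NR = 1:3 ⇒ N = (5/12, -1/12)
through N parallel to WL: direction (3/2, -1/2); meets QL at J = (2/3, -1/6)
J = Q + t·(L−Q) with t = -2/3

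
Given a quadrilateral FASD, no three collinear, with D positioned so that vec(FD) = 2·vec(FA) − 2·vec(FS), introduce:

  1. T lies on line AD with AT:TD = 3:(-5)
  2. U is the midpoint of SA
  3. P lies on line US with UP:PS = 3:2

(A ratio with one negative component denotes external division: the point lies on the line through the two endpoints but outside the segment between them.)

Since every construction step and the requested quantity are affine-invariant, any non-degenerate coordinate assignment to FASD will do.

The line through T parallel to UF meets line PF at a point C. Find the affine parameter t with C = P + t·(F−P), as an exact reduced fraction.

t = -29/6

Choose coordinates F = (0, 0), A = (1, 0), S = (0, 1), D = (2, -2).
1. T lies on line AD with AT:TD = 3:(-5) ⇒ T = (-1/2, 3)
2. U is the midpoint of SA ⇒ U = (1/2, 1/2)
3. P lies on line US with UP:PS = 3:2 ⇒ P = (1/5, 4/5)
through T parallel to UF: direction (-1/2, -1/2); meets PF at C = (7/6, 14/3)
C = P + t·(F−P) with t = -29/6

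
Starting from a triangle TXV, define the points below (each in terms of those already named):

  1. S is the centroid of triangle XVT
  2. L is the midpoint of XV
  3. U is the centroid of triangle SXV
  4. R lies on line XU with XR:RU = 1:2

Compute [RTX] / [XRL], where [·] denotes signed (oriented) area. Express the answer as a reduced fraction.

Set T = (0, 0), X = (1, 0), V = (0, 1); any affine frame gives the same invariant.
1. S is the centroid of triangle XVT ⇒ S = (1/3, 1/3)
2. L is the midpoint of XV ⇒ L = (1/2, 1/2)
3. U is the centroid of triangle SXV ⇒ U = (4/9, 4/9)
4. R lies on line XU with XR:RU = 1:2 ⇒ R = (22/27, 4/27)
2·[RTX] = 4/27, 2·[XRL] = -1/54
[RTX]:[XRL] = 4/27:-1/54 = -8

[RTX]:[XRL] = -8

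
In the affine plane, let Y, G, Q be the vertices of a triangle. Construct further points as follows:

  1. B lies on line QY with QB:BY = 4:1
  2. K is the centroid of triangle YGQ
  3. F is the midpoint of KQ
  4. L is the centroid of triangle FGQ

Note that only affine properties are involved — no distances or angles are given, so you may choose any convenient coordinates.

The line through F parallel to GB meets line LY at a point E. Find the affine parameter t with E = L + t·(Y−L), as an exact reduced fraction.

Choose coordinates Y = (0, 0), G = (1, 0), Q = (0, 1).
1. B lies on line QY with QB:BY = 4:1 ⇒ B = (0, 1/5)
2. K is the centroid of triangle YGQ ⇒ K = (1/3, 1/3)
3. F is the midpoint of KQ ⇒ F = (1/6, 2/3)
4. L is the centroid of triangle FGQ ⇒ L = (7/18, 5/9)
through F parallel to GB: direction (-1, 1/5); meets LY at E = (49/114, 35/57)
E = L + t·(Y−L) with t = -2/19

t = -2/19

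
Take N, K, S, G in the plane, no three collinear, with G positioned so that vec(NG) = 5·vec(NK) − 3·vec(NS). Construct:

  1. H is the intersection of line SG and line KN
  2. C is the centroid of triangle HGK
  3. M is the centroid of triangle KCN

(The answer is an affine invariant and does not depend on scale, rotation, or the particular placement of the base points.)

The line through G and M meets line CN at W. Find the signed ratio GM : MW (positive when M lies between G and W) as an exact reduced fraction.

GM:MW = -31/4

Choose coordinates N = (0, 0), K = (1, 0), S = (0, 1), G = (5, -3).
1. H is the intersection of line SG and line KN ⇒ H = (5/4, 0)
2. C is the centroid of triangle HGK ⇒ C = (29/12, -1)
3. M is the centroid of triangle KCN ⇒ M = (41/36, -1/3)
line GM meets CN at W = (203/124, -21/31)
M = G + t·(W−G) with t = 31/27, so GM:MW = 31/27:-4/27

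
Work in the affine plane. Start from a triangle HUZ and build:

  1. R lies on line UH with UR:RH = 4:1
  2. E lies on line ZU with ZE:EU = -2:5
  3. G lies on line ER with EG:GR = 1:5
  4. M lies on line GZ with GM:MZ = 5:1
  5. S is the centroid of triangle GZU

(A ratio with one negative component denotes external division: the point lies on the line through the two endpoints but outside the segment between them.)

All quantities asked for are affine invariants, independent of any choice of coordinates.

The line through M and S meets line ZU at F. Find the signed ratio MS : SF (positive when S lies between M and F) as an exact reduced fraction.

Set H = (0, 0), U = (1, 0), Z = (0, 1); any affine frame gives the same invariant.
1. R lies on line UH with UR:RH = 4:1 ⇒ R = (1/5, 0)
2. E lies on line ZU with ZE:EU = -2:5 ⇒ E = (-2/3, 5/3)
3. G lies on line ER with EG:GR = 1:5 ⇒ G = (-47/90, 25/18)
4. M lies on line GZ with GM:MZ = 5:1 ⇒ M = (-47/540, 115/108)
5. S is the centroid of triangle GZU ⇒ S = (43/270, 43/54)
line MS meets ZU at F = (-1/3, 4/3)
S = M + t·(F−M) with t = -1, so MS:SF = -1:2

MS:SF = -1/2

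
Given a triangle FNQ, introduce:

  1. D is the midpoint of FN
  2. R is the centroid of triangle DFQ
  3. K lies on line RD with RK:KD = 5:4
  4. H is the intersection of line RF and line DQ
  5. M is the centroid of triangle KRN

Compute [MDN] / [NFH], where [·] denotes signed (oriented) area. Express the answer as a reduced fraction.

[MDN]:[NFH] = -13/81

Assign F = (0, 0), N = (1, 0), Q = (0, 1) — the answer is frame-independent, so this choice is without loss of generality.
1. D is the midpoint of FN ⇒ D = (1/2, 0)
2. R is the centroid of triangle DFQ ⇒ R = (1/6, 1/3)
3. K lies on line RD with RK:KD = 5:4 ⇒ K = (19/54, 4/27)
4. H is the intersection of line RF and line DQ ⇒ H = (1/4, 1/2)
5. M is the centroid of triangle KRN ⇒ M = (41/81, 13/81)
2·[MDN] = 13/162, 2·[NFH] = -1/2
[MDN]:[NFH] = 13/162:-1/2 = -13/81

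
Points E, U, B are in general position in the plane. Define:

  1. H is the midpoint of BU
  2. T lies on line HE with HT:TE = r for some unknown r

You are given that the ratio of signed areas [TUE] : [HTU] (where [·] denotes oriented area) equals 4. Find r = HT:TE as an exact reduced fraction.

Work in coordinates with E = (0, 0), U = (1, 0), B = (0, 1).
1. H is the midpoint of BU ⇒ H = (1/2, 1/2)
2. With HT:TE = r, write λ = r/(r+1) so T = H + λ·(E−H); T is affine-linear in λ
Every point depending on T is an affine combination of T and λ-independent points, so each such coordinate is linear in λ; the λ² term in each signed area is a multiple of (E−H)×(E−H) = 0, so 2·[TUE] and 2·[HTU] are each linear in λ. Evaluating at λ=0 and λ=1:
  2·[TUE] = 1/2·λ − 1/2,   2·[HTU] = 1/2·λ
So [TUE]:[HTU] = (1/2·λ − 1/2) / (1/2·λ). Setting this equal to 4:
  1/2·λ − 1/2 = 4·(1/2·λ)  ⇒  λ = -1/3
Then r = λ/(1−λ) = (-1/3)/(4/3) = -1/4. Check: with r = -1/4, T = (2/3, 2/3) and [TUE]:[HTU] = 4 as required.

r = -1/4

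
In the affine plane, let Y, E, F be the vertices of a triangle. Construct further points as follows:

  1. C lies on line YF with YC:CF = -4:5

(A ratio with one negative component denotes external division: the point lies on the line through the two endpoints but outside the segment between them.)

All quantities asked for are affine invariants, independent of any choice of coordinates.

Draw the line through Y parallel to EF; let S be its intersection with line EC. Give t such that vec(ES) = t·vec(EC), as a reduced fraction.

t = 1/5

Work in coordinates with Y = (0, 0), E = (1, 0), F = (0, 1).
1. C lies on line YF with YC:CF = -4:5 ⇒ C = (0, -4)
through Y parallel to EF: direction (-1, 1); meets EC at S = (4/5, -4/5)
S = E + t·(C−E) with t = 1/5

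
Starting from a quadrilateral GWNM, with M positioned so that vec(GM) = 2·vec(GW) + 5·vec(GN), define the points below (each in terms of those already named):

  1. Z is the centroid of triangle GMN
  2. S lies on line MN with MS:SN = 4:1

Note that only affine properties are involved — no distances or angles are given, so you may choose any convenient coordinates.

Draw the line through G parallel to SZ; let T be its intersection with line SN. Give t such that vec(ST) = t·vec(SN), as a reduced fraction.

Choose coordinates G = (0, 0), W = (1, 0), N = (0, 1), M = (2, 5).
1. Z is the centroid of triangle GMN ⇒ Z = (2/3, 2)
2. S lies on line MN with MS:SN = 4:1 ⇒ S = (2/5, 9/5)
through G parallel to SZ: direction (4/15, 1/5); meets SN at T = (-4/5, -3/5)
T = S + t·(N−S) with t = 3

t = 3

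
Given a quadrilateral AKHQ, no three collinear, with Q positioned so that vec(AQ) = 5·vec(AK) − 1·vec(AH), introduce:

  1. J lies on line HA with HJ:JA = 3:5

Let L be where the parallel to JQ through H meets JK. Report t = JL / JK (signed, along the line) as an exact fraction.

Assign A = (0, 0), K = (1, 0), H = (0, 1), Q = (5, -1) — the answer is frame-independent, so this choice is without loss of generality.
1. J lies on line HA with HJ:JA = 3:5 ⇒ J = (0, 5/8)
through H parallel to JQ: direction (5, -13/8); meets JK at L = (-5/4, 45/32)
L = J + t·(K−J) with t = -5/4

t = -5/4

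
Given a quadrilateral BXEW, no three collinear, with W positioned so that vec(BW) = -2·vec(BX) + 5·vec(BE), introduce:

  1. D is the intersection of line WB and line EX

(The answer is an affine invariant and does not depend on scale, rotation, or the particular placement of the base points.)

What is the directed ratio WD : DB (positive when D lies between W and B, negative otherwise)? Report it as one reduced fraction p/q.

WD:DB = 2

Assign B = (0, 0), X = (1, 0), E = (0, 1), W = (-2, 5) — the answer is frame-independent, so this choice is without loss of generality.
1. D is the intersection of line WB and line EX ⇒ D = (-2/3, 5/3)
D = W + t·(B−W) with t = 2/3, so WD:DB = t:(1−t) = 2/3:1/3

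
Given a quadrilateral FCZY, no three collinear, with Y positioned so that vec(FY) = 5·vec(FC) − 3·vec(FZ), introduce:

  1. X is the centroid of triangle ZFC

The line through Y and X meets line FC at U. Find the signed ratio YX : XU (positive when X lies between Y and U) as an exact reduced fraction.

YX:XU = -10

Work in coordinates with F = (0, 0), C = (1, 0), Z = (0, 1), Y = (5, -3).
1. X is the centroid of triangle ZFC ⇒ X = (1/3, 1/3)
line YX meets FC at U = (4/5, 0)
X = Y + t·(U−Y) with t = 10/9, so YX:XU = 10/9:-1/9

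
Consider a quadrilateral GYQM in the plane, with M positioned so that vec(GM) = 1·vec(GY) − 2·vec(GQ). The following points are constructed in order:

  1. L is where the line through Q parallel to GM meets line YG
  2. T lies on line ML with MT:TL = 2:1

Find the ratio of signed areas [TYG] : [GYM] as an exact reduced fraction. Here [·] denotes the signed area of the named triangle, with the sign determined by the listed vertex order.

[TYG]:[GYM] = -1/3

Assign G = (0, 0), Y = (1, 0), Q = (0, 1), M = (1, -2) — the answer is frame-independent, so this choice is without loss of generality.
1. L is where the line through Q parallel to GM meets line YG ⇒ L = (1/2, 0)
2. T lies on line ML with MT:TL = 2:1 ⇒ T = (2/3, -2/3)
2·[TYG] = 2/3, 2·[GYM] = -2
[TYG]:[GYM] = 2/3:-2 = -1/3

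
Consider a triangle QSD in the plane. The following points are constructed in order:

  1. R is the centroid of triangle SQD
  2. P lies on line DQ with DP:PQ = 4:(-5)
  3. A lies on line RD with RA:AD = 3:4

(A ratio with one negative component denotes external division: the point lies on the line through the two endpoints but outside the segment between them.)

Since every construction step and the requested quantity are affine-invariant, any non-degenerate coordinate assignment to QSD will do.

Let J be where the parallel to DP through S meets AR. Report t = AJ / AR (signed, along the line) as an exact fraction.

Set Q = (0, 0), S = (1, 0), D = (0, 1); any affine frame gives the same invariant.
1. R is the centroid of triangle SQD ⇒ R = (1/3, 1/3)
2. P lies on line DQ with DP:PQ = 4:(-5) ⇒ P = (0, 5)
3. A lies on line RD with RA:AD = 3:4 ⇒ A = (4/21, 13/21)
through S parallel to DP: direction (0, 4); meets AR at J = (1, -1)
J = A + t·(R−A) with t = 17/3

t = 17/3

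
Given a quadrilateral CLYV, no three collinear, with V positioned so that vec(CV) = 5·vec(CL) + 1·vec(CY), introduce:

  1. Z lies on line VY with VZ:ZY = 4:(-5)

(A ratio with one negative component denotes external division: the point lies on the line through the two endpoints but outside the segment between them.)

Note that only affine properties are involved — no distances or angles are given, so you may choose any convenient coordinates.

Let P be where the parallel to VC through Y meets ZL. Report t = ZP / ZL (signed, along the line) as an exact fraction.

t = 25/19

Choose coordinates C = (0, 0), L = (1, 0), Y = (0, 1), V = (5, 1).
1. Z lies on line VY with VZ:ZY = 4:(-5) ⇒ Z = (25, 1)
through Y parallel to VC: direction (-5, -1); meets ZL at P = (-125/19, -6/19)
P = Z + t·(L−Z) with t = 25/19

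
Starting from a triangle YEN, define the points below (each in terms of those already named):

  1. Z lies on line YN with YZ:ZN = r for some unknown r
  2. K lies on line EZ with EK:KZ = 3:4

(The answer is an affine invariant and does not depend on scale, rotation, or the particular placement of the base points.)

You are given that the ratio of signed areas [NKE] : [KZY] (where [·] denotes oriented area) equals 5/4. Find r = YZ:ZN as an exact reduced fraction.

r = 3/5

Work in coordinates with Y = (0, 0), E = (1, 0), N = (0, 1).
1. With YZ:ZN = r, write λ = r/(r+1) so Z = Y + λ·(N−Y); Z is affine-linear in λ
2. K lies on line EZ with EK:KZ = 3:4 ⇒ K is an affine combination of earlier points and hence also affine-linear in λ
Every point depending on Z is an affine combination of Z and λ-independent points, so each such coordinate is linear in λ; the λ² term in each signed area is a multiple of (N−Y)×(N−Y) = 0, so 2·[NKE] and 2·[KZY] are each linear in λ. Evaluating at λ=0 and λ=1:
  2·[NKE] = -3/7·λ + 3/7,   2·[KZY] = 4/7·λ
So [NKE]:[KZY] = (-3/7·λ + 3/7) / (4/7·λ). Setting this equal to 5/4:
  -3/7·λ + 3/7 = 5/4·(4/7·λ)  ⇒  λ = 3/8
Then r = λ/(1−λ) = (3/8)/(5/8) = 3/5. Check: with r = 3/5, Z = (0, 3/8) and [NKE]:[KZY] = 5/4 as required.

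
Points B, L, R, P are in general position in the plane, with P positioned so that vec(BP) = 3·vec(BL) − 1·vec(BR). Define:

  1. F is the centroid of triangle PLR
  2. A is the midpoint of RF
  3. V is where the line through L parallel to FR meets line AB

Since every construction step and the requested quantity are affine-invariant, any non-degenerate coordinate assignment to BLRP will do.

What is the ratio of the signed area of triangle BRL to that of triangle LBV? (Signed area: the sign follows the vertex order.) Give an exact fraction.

Work in coordinates with B = (0, 0), L = (1, 0), R = (0, 1), P = (3, -1).
1. F is the centroid of triangle PLR ⇒ F = (4/3, 0)
2. A is the midpoint of RF ⇒ A = (2/3, 1/2)
3. V is where the line through L parallel to FR meets line AB ⇒ V = (1/2, 3/8)
2·[BRL] = -1, 2·[LBV] = -3/8
[BRL]:[LBV] = -1:-3/8 = 8/3

[BRL]:[LBV] = 8/3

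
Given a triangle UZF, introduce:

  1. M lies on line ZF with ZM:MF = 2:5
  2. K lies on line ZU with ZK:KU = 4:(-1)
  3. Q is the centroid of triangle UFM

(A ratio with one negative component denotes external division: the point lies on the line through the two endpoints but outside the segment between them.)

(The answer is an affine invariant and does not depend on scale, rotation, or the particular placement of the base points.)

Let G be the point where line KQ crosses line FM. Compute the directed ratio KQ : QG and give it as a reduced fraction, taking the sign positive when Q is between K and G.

KQ:QG = 3

Choose coordinates U = (0, 0), Z = (1, 0), F = (0, 1).
1. M lies on line ZF with ZM:MF = 2:5 ⇒ M = (5/7, 2/7)
2. K lies on line ZU with ZK:KU = 4:(-1) ⇒ K = (-1/3, 0)
3. Q is the centroid of triangle UFM ⇒ Q = (5/21, 3/7)
line KQ meets FM at G = (3/7, 4/7)
Q = K + t·(G−K) with t = 3/4, so KQ:QG = 3/4:1/4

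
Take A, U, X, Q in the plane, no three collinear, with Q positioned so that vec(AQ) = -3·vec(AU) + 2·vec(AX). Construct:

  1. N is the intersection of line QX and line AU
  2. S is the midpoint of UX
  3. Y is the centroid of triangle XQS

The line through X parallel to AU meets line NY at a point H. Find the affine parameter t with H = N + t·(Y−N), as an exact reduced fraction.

Choose coordinates A = (0, 0), U = (1, 0), X = (0, 1), Q = (-3, 2).
1. N is the intersection of line QX and line AU ⇒ N = (3, 0)
2. S is the midpoint of UX ⇒ S = (1/2, 1/2)
3. Y is the centroid of triangle XQS ⇒ Y = (-5/6, 7/6)
through X parallel to AU: direction (1, 0); meets NY at H = (-2/7, 1)
H = N + t·(Y−N) with t = 6/7

t = 6/7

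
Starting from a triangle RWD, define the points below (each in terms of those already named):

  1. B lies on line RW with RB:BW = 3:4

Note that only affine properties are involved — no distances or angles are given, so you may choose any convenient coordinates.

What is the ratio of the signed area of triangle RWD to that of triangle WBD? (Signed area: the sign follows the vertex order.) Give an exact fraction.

Assign R = (0, 0), W = (1, 0), D = (0, 1) — the answer is frame-independent, so this choice is without loss of generality.
1. B lies on line RW with RB:BW = 3:4 ⇒ B = (3/7, 0)
2·[RWD] = 1, 2·[WBD] = -4/7
[RWD]:[WBD] = 1:-4/7 = -7/4

[RWD]:[WBD] = -7/4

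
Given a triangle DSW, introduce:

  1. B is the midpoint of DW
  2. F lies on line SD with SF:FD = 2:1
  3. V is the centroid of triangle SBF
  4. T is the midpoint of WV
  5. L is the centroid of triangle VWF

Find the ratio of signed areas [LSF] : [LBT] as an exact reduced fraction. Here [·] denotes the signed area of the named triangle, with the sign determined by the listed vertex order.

[LSF]:[LBT] = 28/5

Set D = (0, 0), S = (1, 0), W = (0, 1); any affine frame gives the same invariant.
1. B is the midpoint of DW ⇒ B = (0, 1/2)
2. F lies on line SD with SF:FD = 2:1 ⇒ F = (1/3, 0)
3. V is the centroid of triangle SBF ⇒ V = (4/9, 1/6)
4. T is the midpoint of WV ⇒ T = (2/9, 7/12)
5. L is the centroid of triangle VWF ⇒ L = (7/27, 7/18)
2·[LSF] = -7/27, 2·[LBT] = -5/108
[LSF]:[LBT] = -7/27:-5/108 = 28/5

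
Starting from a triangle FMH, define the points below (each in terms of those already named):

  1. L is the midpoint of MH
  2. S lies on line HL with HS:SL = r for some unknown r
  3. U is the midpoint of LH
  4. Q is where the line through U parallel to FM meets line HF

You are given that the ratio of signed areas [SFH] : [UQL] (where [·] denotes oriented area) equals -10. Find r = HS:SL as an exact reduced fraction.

Choose coordinates F = (0, 0), M = (1, 0), H = (0, 1).
1. L is the midpoint of MH ⇒ L = (1/2, 1/2)
2. With HS:SL = r, write λ = r/(r+1) so S = H + λ·(L−H); S is affine-linear in λ
3. U is the midpoint of LH ⇒ U = (1/4, 3/4)
4. Q is where the line through U parallel to FM meets line HF ⇒ Q = (0, 3/4)
Every point depending on S is an affine combination of S and λ-independent points, so each such coordinate is linear in λ; the λ² term in each signed area is a multiple of (L−H)×(L−H) = 0, so 2·[SFH] and 2·[UQL] are each linear in λ. Evaluating at λ=0 and λ=1:
  2·[SFH] = -1/2·λ,   2·[UQL] = 1/16
So [SFH]:[UQL] = (-1/2·λ) / (1/16). Setting this equal to -10:
  -1/2·λ = -10·(1/16)  ⇒  λ = 5/4
Then r = λ/(1−λ) = (5/4)/(-1/4) = -5. Check: with r = -5, S = (5/8, 3/8) and [SFH]:[UQL] = -10 as required.

r = -5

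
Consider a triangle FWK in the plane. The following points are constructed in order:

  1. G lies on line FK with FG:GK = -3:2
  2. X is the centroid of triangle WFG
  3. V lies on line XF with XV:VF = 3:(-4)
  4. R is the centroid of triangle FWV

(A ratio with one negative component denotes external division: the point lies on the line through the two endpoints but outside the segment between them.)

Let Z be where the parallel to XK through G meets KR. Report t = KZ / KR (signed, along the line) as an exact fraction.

t = 6

Work in coordinates with F = (0, 0), W = (1, 0), K = (0, 1).
1. G lies on line FK with FG:GK = -3:2 ⇒ G = (0, 3)
2. X is the centroid of triangle WFG ⇒ X = (1/3, 1)
3. V lies on line XF with XV:VF = 3:(-4) ⇒ V = (4/3, 4)
4. R is the centroid of triangle FWV ⇒ R = (7/9, 4/3)
through G parallel to XK: direction (-1/3, 0); meets KR at Z = (14/3, 3)
Z = K + t·(R−K) with t = 6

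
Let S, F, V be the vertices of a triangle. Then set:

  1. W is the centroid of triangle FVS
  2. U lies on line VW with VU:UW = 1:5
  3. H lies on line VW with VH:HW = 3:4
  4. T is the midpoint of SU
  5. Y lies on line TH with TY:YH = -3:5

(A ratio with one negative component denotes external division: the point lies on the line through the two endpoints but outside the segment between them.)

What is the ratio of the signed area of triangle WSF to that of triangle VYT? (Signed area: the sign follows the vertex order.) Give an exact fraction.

[WSF]:[VYT] = 28/9

Set S = (0, 0), F = (1, 0), V = (0, 1); any affine frame gives the same invariant.
1. W is the centroid of triangle FVS ⇒ W = (1/3, 1/3)
2. U lies on line VW with VU:UW = 1:5 ⇒ U = (1/18, 8/9)
3. H lies on line VW with VH:HW = 3:4 ⇒ H = (1/7, 5/7)
4. T is the midpoint of SU ⇒ T = (1/36, 4/9)
5. Y lies on line TH with TY:YH = -3:5 ⇒ Y = (-73/504, 5/126)
2·[WSF] = 1/3, 2·[VYT] = 3/28
[WSF]:[VYT] = 1/3:3/28 = 28/9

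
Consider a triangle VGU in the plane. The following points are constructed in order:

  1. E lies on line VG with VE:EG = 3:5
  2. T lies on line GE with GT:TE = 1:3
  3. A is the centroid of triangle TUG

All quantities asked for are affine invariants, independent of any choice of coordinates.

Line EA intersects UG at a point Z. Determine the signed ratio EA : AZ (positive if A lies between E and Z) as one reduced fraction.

EA:AZ = 11

Work in coordinates with V = (0, 0), G = (1, 0), U = (0, 1).
1. E lies on line VG with VE:EG = 3:5 ⇒ E = (3/8, 0)
2. T lies on line GE with GT:TE = 1:3 ⇒ T = (27/32, 0)
3. A is the centroid of triangle TUG ⇒ A = (59/96, 1/3)
line EA meets UG at Z = (7/11, 4/11)
A = E + t·(Z−E) with t = 11/12, so EA:AZ = 11/12:1/12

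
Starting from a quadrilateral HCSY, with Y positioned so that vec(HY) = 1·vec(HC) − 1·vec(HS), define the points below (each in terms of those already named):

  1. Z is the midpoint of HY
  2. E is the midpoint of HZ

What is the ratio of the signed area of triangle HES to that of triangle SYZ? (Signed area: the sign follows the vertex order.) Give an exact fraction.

[HES]:[SYZ] = -1/2

Set H = (0, 0), C = (1, 0), S = (0, 1), Y = (1, -1); any affine frame gives the same invariant.
1. Z is the midpoint of HY ⇒ Z = (1/2, -1/2)
2. E is the midpoint of HZ ⇒ E = (1/4, -1/4)
2·[HES] = 1/4, 2·[SYZ] = -1/2
[HES]:[SYZ] = 1/4:-1/2 = -1/2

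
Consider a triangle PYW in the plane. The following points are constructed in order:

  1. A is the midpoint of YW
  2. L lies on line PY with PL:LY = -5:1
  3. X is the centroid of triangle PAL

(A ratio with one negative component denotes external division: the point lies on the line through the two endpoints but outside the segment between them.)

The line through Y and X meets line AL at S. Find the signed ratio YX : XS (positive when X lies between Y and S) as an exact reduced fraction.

Assign P = (0, 0), Y = (1, 0), W = (0, 1) — the answer is frame-independent, so this choice is without loss of generality.
1. A is the midpoint of YW ⇒ A = (1/2, 1/2)
2. L lies on line PY with PL:LY = -5:1 ⇒ L = (5/4, 0)
3. X is the centroid of triangle PAL ⇒ X = (7/12, 1/6)
line YX meets AL at S = (13/8, -1/4)
X = Y + t·(S−Y) with t = -2/3, so YX:XS = -2/3:5/3

YX:XS = -2/5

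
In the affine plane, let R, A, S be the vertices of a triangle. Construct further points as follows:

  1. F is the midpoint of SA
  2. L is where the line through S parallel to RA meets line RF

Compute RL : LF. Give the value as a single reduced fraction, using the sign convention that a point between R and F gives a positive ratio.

Assign R = (0, 0), A = (1, 0), S = (0, 1) — the answer is frame-independent, so this choice is without loss of generality.
1. F is the midpoint of SA ⇒ F = (1/2, 1/2)
2. L is where the line through S parallel to RA meets line RF ⇒ L = (1, 1)
L = R + t·(F−R) with t = 2, so RL:LF = t:(1−t) = 2:-1

RL:LF = -2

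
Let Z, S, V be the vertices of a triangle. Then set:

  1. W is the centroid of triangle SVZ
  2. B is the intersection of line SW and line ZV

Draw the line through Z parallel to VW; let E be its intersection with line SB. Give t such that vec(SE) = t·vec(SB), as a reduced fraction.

t = 4/3

Assign Z = (0, 0), S = (1, 0), V = (0, 1) — the answer is frame-independent, so this choice is without loss of generality.
1. W is the centroid of triangle SVZ ⇒ W = (1/3, 1/3)
2. B is the intersection of line SW and line ZV ⇒ B = (0, 1/2)
through Z parallel to VW: direction (1/3, -2/3); meets SB at E = (-1/3, 2/3)
E = S + t·(B−S) with t = 4/3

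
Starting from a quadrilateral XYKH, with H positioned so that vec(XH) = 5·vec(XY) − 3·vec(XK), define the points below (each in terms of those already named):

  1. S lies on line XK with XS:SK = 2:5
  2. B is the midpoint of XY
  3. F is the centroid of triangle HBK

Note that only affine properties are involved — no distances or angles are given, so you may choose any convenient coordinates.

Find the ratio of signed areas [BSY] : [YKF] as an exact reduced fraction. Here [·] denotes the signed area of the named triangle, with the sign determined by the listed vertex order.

Work in coordinates with X = (0, 0), Y = (1, 0), K = (0, 1), H = (5, -3).
1. S lies on line XK with XS:SK = 2:5 ⇒ S = (0, 2/7)
2. B is the midpoint of XY ⇒ B = (1/2, 0)
3. F is the centroid of triangle HBK ⇒ F = (11/6, -2/3)
2·[BSY] = -1/7, 2·[YKF] = -1/6
[BSY]:[YKF] = -1/7:-1/6 = 6/7

[BSY]:[YKF] = 6/7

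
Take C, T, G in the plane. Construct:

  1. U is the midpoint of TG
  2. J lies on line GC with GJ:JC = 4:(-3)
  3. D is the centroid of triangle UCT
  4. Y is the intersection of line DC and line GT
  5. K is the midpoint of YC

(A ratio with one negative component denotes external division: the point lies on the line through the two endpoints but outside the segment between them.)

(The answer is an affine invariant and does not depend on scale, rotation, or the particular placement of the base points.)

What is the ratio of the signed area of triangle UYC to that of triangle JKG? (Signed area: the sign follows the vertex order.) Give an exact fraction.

[UYC]:[JKG] = -1/6

Set C = (0, 0), T = (1, 0), G = (0, 1); any affine frame gives the same invariant.
1. U is the midpoint of TG ⇒ U = (1/2, 1/2)
2. J lies on line GC with GJ:JC = 4:(-3) ⇒ J = (0, -3)
3. D is the centroid of triangle UCT ⇒ D = (1/2, 1/6)
4. Y is the intersection of line DC and line GT ⇒ Y = (3/4, 1/4)
5. K is the midpoint of YC ⇒ K = (3/8, 1/8)
2·[UYC] = -1/4, 2·[JKG] = 3/2
[UYC]:[JKG] = -1/4:3/2 = -1/6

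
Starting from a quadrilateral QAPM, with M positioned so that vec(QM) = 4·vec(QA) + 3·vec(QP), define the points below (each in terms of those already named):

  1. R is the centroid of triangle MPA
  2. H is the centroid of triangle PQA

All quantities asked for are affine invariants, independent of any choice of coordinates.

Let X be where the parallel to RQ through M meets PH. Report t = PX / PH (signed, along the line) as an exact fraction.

t = 9/7

Assign Q = (0, 0), A = (1, 0), P = (0, 1), M = (4, 3) — the answer is frame-independent, so this choice is without loss of generality.
1. R is the centroid of triangle MPA ⇒ R = (5/3, 4/3)
2. H is the centroid of triangle PQA ⇒ H = (1/3, 1/3)
through M parallel to RQ: direction (-5/3, -4/3); meets PH at X = (3/7, 1/7)
X = P + t·(H−P) with t = 9/7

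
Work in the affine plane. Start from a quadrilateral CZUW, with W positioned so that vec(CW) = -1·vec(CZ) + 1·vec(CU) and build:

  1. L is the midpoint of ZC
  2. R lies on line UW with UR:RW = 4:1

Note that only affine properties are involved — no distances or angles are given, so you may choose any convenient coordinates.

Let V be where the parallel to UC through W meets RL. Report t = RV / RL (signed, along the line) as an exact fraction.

Choose coordinates C = (0, 0), Z = (1, 0), U = (0, 1), W = (-1, 1).
1. L is the midpoint of ZC ⇒ L = (1/2, 0)
2. R lies on line UW with UR:RW = 4:1 ⇒ R = (-4/5, 1)
through W parallel to UC: direction (0, -1); meets RL at V = (-1, 15/13)
V = R + t·(L−R) with t = -2/13

t = -2/13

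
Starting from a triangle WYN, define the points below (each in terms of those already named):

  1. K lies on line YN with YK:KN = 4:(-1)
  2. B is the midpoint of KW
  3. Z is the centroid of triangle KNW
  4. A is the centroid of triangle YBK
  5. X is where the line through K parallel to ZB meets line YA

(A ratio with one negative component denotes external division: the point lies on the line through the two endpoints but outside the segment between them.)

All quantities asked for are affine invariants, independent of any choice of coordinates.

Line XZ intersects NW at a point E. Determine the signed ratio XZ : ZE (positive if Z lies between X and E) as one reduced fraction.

Assign W = (0, 0), Y = (1, 0), N = (0, 1) — the answer is frame-independent, so this choice is without loss of generality.
1. K lies on line YN with YK:KN = 4:(-1) ⇒ K = (-1/3, 4/3)
2. B is the midpoint of KW ⇒ B = (-1/6, 2/3)
3. Z is the centroid of triangle KNW ⇒ Z = (-1/9, 7/9)
4. A is the centroid of triangle YBK ⇒ A = (1/6, 2/3)
5. X is where the line through K parallel to ZB meets line YA ⇒ X = (-3/7, 8/7)
line XZ meets NW at E = (0, 13/20)
Z = X + t·(E−X) with t = 20/27, so XZ:ZE = 20/27:7/27

XZ:ZE = 20/7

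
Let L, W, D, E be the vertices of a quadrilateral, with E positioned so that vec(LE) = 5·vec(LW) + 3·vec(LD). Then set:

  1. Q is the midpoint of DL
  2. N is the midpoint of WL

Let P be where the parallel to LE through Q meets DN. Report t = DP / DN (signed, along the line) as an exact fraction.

Assign L = (0, 0), W = (1, 0), D = (0, 1), E = (5, 3) — the answer is frame-independent, so this choice is without loss of generality.
1. Q is the midpoint of DL ⇒ Q = (0, 1/2)
2. N is the midpoint of WL ⇒ N = (1/2, 0)
through Q parallel to LE: direction (5, 3); meets DN at P = (5/26, 8/13)
P = D + t·(N−D) with t = 5/13

t = 5/13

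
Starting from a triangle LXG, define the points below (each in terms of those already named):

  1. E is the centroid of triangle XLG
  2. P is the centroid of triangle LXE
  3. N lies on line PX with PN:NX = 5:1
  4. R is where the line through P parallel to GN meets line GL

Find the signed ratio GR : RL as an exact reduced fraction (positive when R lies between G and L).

GR:RL = 20/29

Assign L = (0, 0), X = (1, 0), G = (0, 1) — the answer is frame-independent, so this choice is without loss of generality.
1. E is the centroid of triangle XLG ⇒ E = (1/3, 1/3)
2. P is the centroid of triangle LXE ⇒ P = (4/9, 1/9)
3. N lies on line PX with PN:NX = 5:1 ⇒ N = (49/54, 1/54)
4. R is where the line through P parallel to GN meets line GL ⇒ R = (0, 29/49)
R = G + t·(L−G) with t = 20/49, so GR:RL = t:(1−t) = 20/49:29/49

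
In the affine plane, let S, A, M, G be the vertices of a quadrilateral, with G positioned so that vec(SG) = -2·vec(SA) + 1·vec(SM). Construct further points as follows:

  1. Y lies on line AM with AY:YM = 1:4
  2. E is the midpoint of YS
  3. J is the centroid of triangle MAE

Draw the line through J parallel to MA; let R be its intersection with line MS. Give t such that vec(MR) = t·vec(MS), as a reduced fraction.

t = 1/6

Assign S = (0, 0), A = (1, 0), M = (0, 1), G = (-2, 1) — the answer is frame-independent, so this choice is without loss of generality.
1. Y lies on line AM with AY:YM = 1:4 ⇒ Y = (4/5, 1/5)
2. E is the midpoint of YS ⇒ E = (2/5, 1/10)
3. J is the centroid of triangle MAE ⇒ J = (7/15, 11/30)
through J parallel to MA: direction (1, -1); meets MS at R = (0, 5/6)
R = M + t·(S−M) with t = 1/6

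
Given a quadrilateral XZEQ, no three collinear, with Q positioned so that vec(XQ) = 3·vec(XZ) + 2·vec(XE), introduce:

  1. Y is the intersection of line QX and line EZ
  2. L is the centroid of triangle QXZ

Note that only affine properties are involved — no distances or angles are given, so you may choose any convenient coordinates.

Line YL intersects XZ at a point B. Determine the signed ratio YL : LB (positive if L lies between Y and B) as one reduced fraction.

Set X = (0, 0), Z = (1, 0), E = (0, 1), Q = (3, 2); any affine frame gives the same invariant.
1. Y is the intersection of line QX and line EZ ⇒ Y = (3/5, 2/5)
2. L is the centroid of triangle QXZ ⇒ L = (4/3, 2/3)
line YL meets XZ at B = (-1/2, 0)
L = Y + t·(B−Y) with t = -2/3, so YL:LB = -2/3:5/3

YL:LB = -2/5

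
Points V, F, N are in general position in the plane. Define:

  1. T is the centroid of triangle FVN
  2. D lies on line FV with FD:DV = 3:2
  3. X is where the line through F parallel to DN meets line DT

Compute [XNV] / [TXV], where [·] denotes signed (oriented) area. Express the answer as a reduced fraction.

Choose coordinates V = (0, 0), F = (1, 0), N = (0, 1).
1. T is the centroid of triangle FVN ⇒ T = (1/3, 1/3)
2. D lies on line FV with FD:DV = 3:2 ⇒ D = (2/5, 0)
3. X is where the line through F parallel to DN meets line DT ⇒ X = (-1/5, 3)
2·[XNV] = -1/5, 2·[TXV] = 16/15
[XNV]:[TXV] = -1/5:16/15 = -3/16

[XNV]:[TXV] = -3/16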